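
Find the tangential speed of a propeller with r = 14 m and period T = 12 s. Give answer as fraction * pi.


Given: radius r = 14 m, period T = 12 s
Using v = 2*pi*r / T
v = 2*pi*14 / 12
v = 28*pi / 12
v = 7/3*pi m/s

7/3*pi m/s


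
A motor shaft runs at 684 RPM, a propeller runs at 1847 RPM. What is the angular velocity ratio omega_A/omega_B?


Given: RPM_A = 684, RPM_B = 1847
omega = 2*pi*RPM/60, so omega_A/omega_B = RPM_A / RPM_B
omega_A/omega_B = 684 / 1847
omega_A/omega_B = 684/1847

684/1847


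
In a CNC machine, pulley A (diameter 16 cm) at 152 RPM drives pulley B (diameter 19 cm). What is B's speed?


Given: D1 = 16 cm, w1 = 152 RPM, D2 = 19 cm
Using D1*w1 = D2*w2
w2 = D1*w1 / D2
w2 = 16*152 / 19
w2 = 2432 / 19
w2 = 128 RPM

128 RPM


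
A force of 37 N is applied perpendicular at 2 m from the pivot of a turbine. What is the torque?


Given: F = 37 N, r = 2 m, angle = 90 deg (perpendicular)
Using tau = F * r * sin(90)
sin(90) = 1
tau = 37 * 2 * 1
tau = 74 Nm

74 Nm


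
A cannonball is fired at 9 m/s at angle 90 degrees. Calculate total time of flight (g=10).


Given: v0 = 9 m/s, theta = 90 deg, g = 10 m/s^2
sin(90) = 1
Using T = 2*v0*sin(theta) / g
T = 2*9*1 / 10
T = 18 / 10
T = 9/5 s

9/5 s


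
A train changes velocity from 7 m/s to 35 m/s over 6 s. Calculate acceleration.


Given: initial velocity v0 = 7 m/s, final velocity v = 35 m/s, time t = 6 s
Using a = (v - v0) / t
a = (35 - 7) / 6
a = 28 / 6
a = 14/3 m/s^2

14/3 m/s^2


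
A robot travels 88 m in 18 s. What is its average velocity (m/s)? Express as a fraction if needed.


Given: distance d = 88 m, time t = 18 s
Using v = d / t
v = 88 / 18
v = 44/9 m/s

44/9 m/s


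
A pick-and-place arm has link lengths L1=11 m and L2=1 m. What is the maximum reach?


Given: L1 = 11 m, L2 = 1 m
For a 2-link planar arm, max reach = L1 + L2 (fully extended)
Max reach = 11 + 1
Max reach = 12 m

12 m


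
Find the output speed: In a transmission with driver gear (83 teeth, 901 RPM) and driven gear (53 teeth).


Given: N1 = 83 teeth, w1 = 901 RPM, N2 = 53 teeth
Using N1*w1 = N2*w2
w2 = N1*w1 / N2
w2 = 83*901 / 53
w2 = 74783 / 53
w2 = 1411 RPM

1411 RPM


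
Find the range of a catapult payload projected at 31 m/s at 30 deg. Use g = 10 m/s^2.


Given: v0 = 31 m/s, theta = 30 deg, g = 10 m/s^2
sin(2*30) = sin(60) = sqrt(3)/2
Using R = v0^2 * sin(2*theta) / g
R = 31^2 * (sqrt(3)/2) / 10
R = 961 * sqrt(3) / 20
R = 961/20*sqrt(3) m

961/20*sqrt(3) m


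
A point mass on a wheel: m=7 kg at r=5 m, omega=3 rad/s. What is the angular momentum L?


Given: m = 7 kg, r = 5 m, omega = 3 rad/s
For a point mass: I = m*r^2
I = 7*5^2 = 7*25 = 175
L = I*omega = 175*3
L = 525 kg*m^2/s

525 kg*m^2/s


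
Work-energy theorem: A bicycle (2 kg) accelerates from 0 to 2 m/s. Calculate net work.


Given: m = 2 kg, v0 = 0 m/s, v = 2 m/s
Using W = (1/2)*m*(v^2 - v0^2)
v^2 = 2^2 = 4
v0^2 = 0^2 = 0
v^2 - v0^2 = 4 - 0 = 4
W = (1/2)*2*4 = 4 J

4 J


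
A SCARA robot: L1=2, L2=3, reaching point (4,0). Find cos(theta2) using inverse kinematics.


Given: L1 = 2, L2 = 3, target (x, y) = (4, 0)
Using cos(theta2) = (x^2 + y^2 - L1^2 - L2^2) / (2*L1*L2)
x^2 + y^2 = 4^2 + 0 = 16
L1^2 + L2^2 = 4 + 9 = 13
Numerator = 16 - 13 = 3
Denominator = 2*2*3 = 12
cos(theta2) = 3/12 = 1/4

1/4


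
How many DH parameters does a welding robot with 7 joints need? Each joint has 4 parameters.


Given: 7 joints, 4 DH parameters per joint (d, theta, a, alpha)
Total DH parameters = number_of_joints * 4
Total = 7 * 4
Total = 28

28


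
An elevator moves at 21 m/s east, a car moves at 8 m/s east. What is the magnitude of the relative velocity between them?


Given: v_A = 21 m/s east, v_B = 8 m/s east
Both move in the same direction; relative speed = |v_A - v_B|
|21 - 8| = |13|
= 13 m/s

13 m/s


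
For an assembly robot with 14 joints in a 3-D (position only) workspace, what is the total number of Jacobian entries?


Given: task space dimension = 3, joints = 14
Jacobian is a 3 x 14 matrix
Total entries = rows * columns
Total = 3 * 14
Total = 42

42


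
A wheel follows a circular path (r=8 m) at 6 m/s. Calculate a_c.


Given: v = 6 m/s, r = 8 m
Using a_c = v^2 / r
a_c = 6^2 / 8
a_c = 36 / 8
a_c = 9/2 m/s^2

9/2 m/s^2


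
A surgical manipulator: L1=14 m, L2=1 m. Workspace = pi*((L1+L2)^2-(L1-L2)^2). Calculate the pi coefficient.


Given: L1 = 14, L2 = 1
(L1+L2)^2 = (15)^2 = 225
(L1-L2)^2 = (13)^2 = 169
Difference = 225 - 169 = 56
This equals 4*L1*L2 = 4*14*1 = 56
Workspace area = 56*pi

56


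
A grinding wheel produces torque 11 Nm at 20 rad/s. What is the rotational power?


Given: tau = 11 Nm, omega = 20 rad/s
Using P = tau * omega
P = 11 * 20
P = 220 W

220 W


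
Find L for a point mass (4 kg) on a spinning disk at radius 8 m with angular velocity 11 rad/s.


Given: m = 4 kg, r = 8 m, omega = 11 rad/s
For a point mass: I = m*r^2
I = 4*8^2 = 4*64 = 256
L = I*omega = 256*11
L = 2816 kg*m^2/s

2816 kg*m^2/s


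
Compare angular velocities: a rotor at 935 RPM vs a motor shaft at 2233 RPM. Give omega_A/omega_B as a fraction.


Given: RPM_A = 935, RPM_B = 2233
omega = 2*pi*RPM/60, so omega_A/omega_B = RPM_A / RPM_B
omega_A/omega_B = 935 / 2233
omega_A/omega_B = 85/203

85/203


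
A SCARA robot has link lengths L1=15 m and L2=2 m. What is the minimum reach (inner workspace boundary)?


Given: L1 = 15 m, L2 = 2 m
For a 2-link planar arm, min reach = |L1 - L2| (second link folded back)
Min reach = |15 - 2|
Min reach = 13 m

13 m


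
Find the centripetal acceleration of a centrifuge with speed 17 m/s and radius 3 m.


Given: v = 17 m/s, r = 3 m
Using a_c = v^2 / r
a_c = 17^2 / 3
a_c = 289 / 3
a_c = 289/3 m/s^2

289/3 m/s^2


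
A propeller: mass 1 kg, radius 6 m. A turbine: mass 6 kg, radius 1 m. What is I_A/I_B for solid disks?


Given: M1=1 kg, R1=6 m, M2=6 kg, R2=1 m
For a disk: I = (1/2)*M*R^2, so I_A/I_B = (M1*R1^2)/(M2*R2^2)
M1*R1^2 = 1*36 = 36
M2*R2^2 = 6*1 = 6
I_A/I_B = 36/6 = 6

6


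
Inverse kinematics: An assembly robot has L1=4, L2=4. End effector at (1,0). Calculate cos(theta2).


Given: L1 = 4, L2 = 4, target (x, y) = (1, 0)
Using cos(theta2) = (x^2 + y^2 - L1^2 - L2^2) / (2*L1*L2)
x^2 + y^2 = 1^2 + 0 = 1
L1^2 + L2^2 = 16 + 16 = 32
Numerator = 1 - 32 = -31
Denominator = 2*4*4 = 32
cos(theta2) = -31/32 = -31/32

-31/32


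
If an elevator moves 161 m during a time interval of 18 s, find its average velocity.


Given: distance d = 161 m, time t = 18 s
Using v = d / t
v = 161 / 18
v = 161/18 m/s

161/18 m/s


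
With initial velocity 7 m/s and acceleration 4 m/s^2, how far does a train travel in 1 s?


Given: v0 = 7 m/s, a = 4 m/s^2, t = 1 s
Using s = v0*t + (1/2)*a*t^2
s = 7*1 + (1/2)*4*1^2
s = 7 + (1/2)*4
s = 7 + 2
s = 9

9 m


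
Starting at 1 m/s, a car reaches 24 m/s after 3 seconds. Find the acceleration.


Given: initial velocity v0 = 1 m/s, final velocity v = 24 m/s, time t = 3 s
Using a = (v - v0) / t
a = (24 - 1) / 3
a = 23 / 3
a = 23/3 m/s^2

23/3 m/s^2


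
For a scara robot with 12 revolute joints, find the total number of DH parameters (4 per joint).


Given: 12 joints, 4 DH parameters per joint (d, theta, a, alpha)
Total DH parameters = number_of_joints * 4
Total = 12 * 4
Total = 48

48


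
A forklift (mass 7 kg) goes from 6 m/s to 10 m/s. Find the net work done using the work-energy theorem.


Given: m = 7 kg, v0 = 6 m/s, v = 10 m/s
Using W = (1/2)*m*(v^2 - v0^2)
v^2 = 10^2 = 100
v0^2 = 6^2 = 36
v^2 - v0^2 = 100 - 36 = 64
W = (1/2)*7*64 = 224 J

224 J


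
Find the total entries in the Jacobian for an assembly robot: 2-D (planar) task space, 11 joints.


Given: task space dimension = 2, joints = 11
Jacobian is a 2 x 11 matrix
Total entries = rows * columns
Total = 2 * 11
Total = 22

22


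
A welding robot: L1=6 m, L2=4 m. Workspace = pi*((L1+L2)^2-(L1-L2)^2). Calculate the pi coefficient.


Given: L1 = 6, L2 = 4
(L1+L2)^2 = (10)^2 = 100
(L1-L2)^2 = (2)^2 = 4
Difference = 100 - 4 = 96
This equals 4*L1*L2 = 4*6*4 = 96
Workspace area = 96*pi

96


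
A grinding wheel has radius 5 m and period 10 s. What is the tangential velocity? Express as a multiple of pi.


Given: radius r = 5 m, period T = 10 s
Using v = 2*pi*r / T
v = 2*pi*5 / 10
v = 10*pi / 10
v = 1*pi m/s

1*pi m/s


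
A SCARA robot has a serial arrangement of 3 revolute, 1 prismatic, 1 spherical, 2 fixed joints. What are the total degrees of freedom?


Given: serial robot with 3 revolute, 1 prismatic, 1 spherical, 2 fixed joints
DOF contribution per joint type: revolute=1, prismatic=1, spherical=3, fixed=0
DOF = 3*1 + 1*1 + 1*3 + 2*0
DOF = 7

7


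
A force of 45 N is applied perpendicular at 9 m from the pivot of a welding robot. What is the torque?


Given: F = 45 N, r = 9 m, angle = 90 deg (perpendicular)
Using tau = F * r * sin(90)
sin(90) = 1
tau = 45 * 9 * 1
tau = 405 Nm

405 Nm


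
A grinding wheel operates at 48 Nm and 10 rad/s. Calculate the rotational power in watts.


Given: tau = 48 Nm, omega = 10 rad/s
Using P = tau * omega
P = 48 * 10
P = 480 W

480 W


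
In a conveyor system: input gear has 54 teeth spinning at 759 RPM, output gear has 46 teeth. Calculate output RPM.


Given: N1 = 54 teeth, w1 = 759 RPM, N2 = 46 teeth
Using N1*w1 = N2*w2
w2 = N1*w1 / N2
w2 = 54*759 / 46
w2 = 40986 / 46
w2 = 891 RPM

891 RPM


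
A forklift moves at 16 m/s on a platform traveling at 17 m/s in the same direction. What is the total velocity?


Given: object velocity = 16 m/s, platform velocity = 17 m/s (same direction)
Using classical velocity addition: v_total = v_object + v_platform
v_total = 16 + 17
v_total = 33 m/s

33 m/s


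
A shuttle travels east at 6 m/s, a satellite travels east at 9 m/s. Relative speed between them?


Given: v_A = 6 m/s east, v_B = 9 m/s east
Both move in the same direction; relative speed = |v_A - v_B|
|6 - 9| = |-3|
= 3 m/s

3 m/s


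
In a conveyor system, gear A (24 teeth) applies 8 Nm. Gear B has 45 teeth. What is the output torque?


Given: N1 = 24, N2 = 45, T1 = 8 Nm
Using T2/T1 = N2/N1
T2 = T1 * N2 / N1
T2 = 8 * 45 / 24
T2 = 360 / 24
T2 = 15 Nm

15 Nm


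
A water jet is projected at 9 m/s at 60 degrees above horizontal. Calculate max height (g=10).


Given: v0 = 9 m/s, theta = 60 deg, g = 10 m/s^2
sin^2(60) = 3/4
Using H = v0^2 * sin^2(theta) / (2*g)
H = 9^2 * 3/4 / (2*10)
H = 81 * 3/4 / 20
H = 243/4 / 20
H = 243/80 m

243/80 m


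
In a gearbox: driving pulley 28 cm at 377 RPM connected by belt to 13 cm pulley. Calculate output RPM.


Given: D1 = 28 cm, w1 = 377 RPM, D2 = 13 cm
Using D1*w1 = D2*w2
w2 = D1*w1 / D2
w2 = 28*377 / 13
w2 = 10556 / 13
w2 = 812 RPM

812 RPM


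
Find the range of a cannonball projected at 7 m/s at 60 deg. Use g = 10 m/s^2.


Given: v0 = 7 m/s, theta = 60 deg, g = 10 m/s^2
sin(2*60) = sin(120) = sqrt(3)/2
Using R = v0^2 * sin(2*theta) / g
R = 7^2 * (sqrt(3)/2) / 10
R = 49 * sqrt(3) / 20
R = 49/20*sqrt(3) m

49/20*sqrt(3) m


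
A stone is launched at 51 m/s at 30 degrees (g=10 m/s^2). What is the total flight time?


Given: v0 = 51 m/s, theta = 30 deg, g = 10 m/s^2
sin(30) = 1/2
Using T = 2*v0*sin(theta) / g
T = 2*51*1/2 / 10
T = 51 / 10
T = 51/10 s

51/10 s


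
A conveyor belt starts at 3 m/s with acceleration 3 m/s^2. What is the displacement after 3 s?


Given: v0 = 3 m/s, a = 3 m/s^2, t = 3 s
Using s = v0*t + (1/2)*a*t^2
s = 3*3 + (1/2)*3*3^2
s = 9 + (1/2)*27
s = 9 + 27/2
s = 45/2

45/2 m


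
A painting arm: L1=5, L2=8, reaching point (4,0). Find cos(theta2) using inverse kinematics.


Given: L1 = 5, L2 = 8, target (x, y) = (4, 0)
Using cos(theta2) = (x^2 + y^2 - L1^2 - L2^2) / (2*L1*L2)
x^2 + y^2 = 4^2 + 0 = 16
L1^2 + L2^2 = 25 + 64 = 89
Numerator = 16 - 89 = -73
Denominator = 2*5*8 = 80
cos(theta2) = -73/80 = -73/80

-73/80


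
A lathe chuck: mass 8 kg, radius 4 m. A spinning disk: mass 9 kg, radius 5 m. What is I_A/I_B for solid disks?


Given: M1=8 kg, R1=4 m, M2=9 kg, R2=5 m
For a disk: I = (1/2)*M*R^2, so I_A/I_B = (M1*R1^2)/(M2*R2^2)
M1*R1^2 = 8*16 = 128
M2*R2^2 = 9*25 = 225
I_A/I_B = 128/225 = 128/225

128/225


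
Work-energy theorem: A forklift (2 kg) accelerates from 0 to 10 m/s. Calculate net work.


Given: m = 2 kg, v0 = 0 m/s, v = 10 m/s
Using W = (1/2)*m*(v^2 - v0^2)
v^2 = 10^2 = 100
v0^2 = 0^2 = 0
v^2 - v0^2 = 100 - 0 = 100
W = (1/2)*2*100 = 100 J

100 J


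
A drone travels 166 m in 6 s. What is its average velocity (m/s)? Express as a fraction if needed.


Given: distance d = 166 m, time t = 6 s
Using v = d / t
v = 166 / 6
v = 83/3 m/s

83/3 m/s


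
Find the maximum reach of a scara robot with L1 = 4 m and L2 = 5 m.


Given: L1 = 4 m, L2 = 5 m
For a 2-link planar arm, max reach = L1 + L2 (fully extended)
Max reach = 4 + 5
Max reach = 9 m

9 m


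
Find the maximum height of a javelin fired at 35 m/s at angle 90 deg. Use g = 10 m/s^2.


Given: v0 = 35 m/s, theta = 90 deg, g = 10 m/s^2
sin^2(90) = 1
Using H = v0^2 * sin^2(theta) / (2*g)
H = 35^2 * 1 / (2*10)
H = 1225 * 1 / 20
H = 1225 / 20
H = 245/4 m

245/4 m


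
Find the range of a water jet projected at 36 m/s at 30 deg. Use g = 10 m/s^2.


Given: v0 = 36 m/s, theta = 30 deg, g = 10 m/s^2
sin(2*30) = sin(60) = sqrt(3)/2
Using R = v0^2 * sin(2*theta) / g
R = 36^2 * (sqrt(3)/2) / 10
R = 1296 * sqrt(3) / 20
R = 324/5*sqrt(3) m

324/5*sqrt(3) m


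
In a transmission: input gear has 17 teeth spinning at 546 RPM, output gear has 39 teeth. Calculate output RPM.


Given: N1 = 17 teeth, w1 = 546 RPM, N2 = 39 teeth
Using N1*w1 = N2*w2
w2 = N1*w1 / N2
w2 = 17*546 / 39
w2 = 9282 / 39
w2 = 238 RPM

238 RPM


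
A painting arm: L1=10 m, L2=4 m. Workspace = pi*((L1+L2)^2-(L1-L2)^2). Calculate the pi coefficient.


Given: L1 = 10, L2 = 4
(L1+L2)^2 = (14)^2 = 196
(L1-L2)^2 = (6)^2 = 36
Difference = 196 - 36 = 160
This equals 4*L1*L2 = 4*10*4 = 160
Workspace area = 160*pi

160


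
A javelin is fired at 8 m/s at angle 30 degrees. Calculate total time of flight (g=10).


Given: v0 = 8 m/s, theta = 30 deg, g = 10 m/s^2
sin(30) = 1/2
Using T = 2*v0*sin(theta) / g
T = 2*8*1/2 / 10
T = 8 / 10
T = 4/5 s

4/5 s


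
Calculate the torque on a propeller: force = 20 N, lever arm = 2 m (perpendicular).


Given: F = 20 N, r = 2 m, angle = 90 deg (perpendicular)
Using tau = F * r * sin(90)
sin(90) = 1
tau = 20 * 2 * 1
tau = 40 Nm

40 Nm


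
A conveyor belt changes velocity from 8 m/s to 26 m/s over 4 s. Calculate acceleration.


Given: initial velocity v0 = 8 m/s, final velocity v = 26 m/s, time t = 4 s
Using a = (v - v0) / t
a = (26 - 8) / 4
a = 18 / 4
a = 9/2 m/s^2

9/2 m/s^2


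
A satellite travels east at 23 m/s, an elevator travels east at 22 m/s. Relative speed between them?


Given: v_A = 23 m/s east, v_B = 22 m/s east
Both move in the same direction; relative speed = |v_A - v_B|
|23 - 22| = |1|
= 1 m/s

1 m/s


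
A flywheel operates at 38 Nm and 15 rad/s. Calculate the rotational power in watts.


Given: tau = 38 Nm, omega = 15 rad/s
Using P = tau * omega
P = 38 * 15
P = 570 W

570 W


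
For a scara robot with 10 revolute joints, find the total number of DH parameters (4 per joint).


Given: 10 joints, 4 DH parameters per joint (d, theta, a, alpha)
Total DH parameters = number_of_joints * 4
Total = 10 * 4
Total = 40

40


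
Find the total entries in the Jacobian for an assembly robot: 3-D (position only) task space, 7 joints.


Given: task space dimension = 3, joints = 7
Jacobian is a 3 x 7 matrix
Total entries = rows * columns
Total = 3 * 7
Total = 21

21


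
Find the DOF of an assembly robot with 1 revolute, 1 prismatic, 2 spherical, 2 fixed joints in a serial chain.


Given: serial robot with 1 revolute, 1 prismatic, 2 spherical, 2 fixed joints
DOF contribution per joint type: revolute=1, prismatic=1, spherical=3, fixed=0
DOF = 1*1 + 1*1 + 2*3 + 2*0
DOF = 8

8


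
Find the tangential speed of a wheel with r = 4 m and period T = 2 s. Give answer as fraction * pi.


Given: radius r = 4 m, period T = 2 s
Using v = 2*pi*r / T
v = 2*pi*4 / 2
v = 8*pi / 2
v = 4*pi m/s

4*pi m/s


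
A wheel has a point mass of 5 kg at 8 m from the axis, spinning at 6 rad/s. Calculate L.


Given: m = 5 kg, r = 8 m, omega = 6 rad/s
For a point mass: I = m*r^2
I = 5*8^2 = 5*64 = 320
L = I*omega = 320*6
L = 1920 kg*m^2/s

1920 kg*m^2/s


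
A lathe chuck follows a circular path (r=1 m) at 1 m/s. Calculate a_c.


Given: v = 1 m/s, r = 1 m
Using a_c = v^2 / r
a_c = 1^2 / 1
a_c = 1 / 1
a_c = 1 m/s^2

1 m/s^2


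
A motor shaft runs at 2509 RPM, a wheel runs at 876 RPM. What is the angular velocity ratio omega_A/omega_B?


Given: RPM_A = 2509, RPM_B = 876
omega = 2*pi*RPM/60, so omega_A/omega_B = RPM_A / RPM_B
omega_A/omega_B = 2509 / 876
omega_A/omega_B = 2509/876

2509/876


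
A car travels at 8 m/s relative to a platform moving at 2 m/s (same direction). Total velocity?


Given: object velocity = 8 m/s, platform velocity = 2 m/s (same direction)
Using classical velocity addition: v_total = v_object + v_platform
v_total = 8 + 2
v_total = 10 m/s

10 m/s


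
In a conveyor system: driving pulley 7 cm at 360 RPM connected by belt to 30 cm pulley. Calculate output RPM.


Given: D1 = 7 cm, w1 = 360 RPM, D2 = 30 cm
Using D1*w1 = D2*w2
w2 = D1*w1 / D2
w2 = 7*360 / 30
w2 = 2520 / 30
w2 = 84 RPM

84 RPM


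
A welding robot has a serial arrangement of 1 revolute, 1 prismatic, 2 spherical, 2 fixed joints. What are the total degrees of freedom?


Given: serial robot with 1 revolute, 1 prismatic, 2 spherical, 2 fixed joints
DOF contribution per joint type: revolute=1, prismatic=1, spherical=3, fixed=0
DOF = 1*1 + 1*1 + 2*3 + 2*0
DOF = 8

8


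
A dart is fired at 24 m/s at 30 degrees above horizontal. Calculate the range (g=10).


Given: v0 = 24 m/s, theta = 30 deg, g = 10 m/s^2
sin(2*30) = sin(60) = sqrt(3)/2
Using R = v0^2 * sin(2*theta) / g
R = 24^2 * (sqrt(3)/2) / 10
R = 576 * sqrt(3) / 20
R = 144/5*sqrt(3) m

144/5*sqrt(3) m


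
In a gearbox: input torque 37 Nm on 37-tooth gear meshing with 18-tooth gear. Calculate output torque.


Given: N1 = 37, N2 = 18, T1 = 37 Nm
Using T2/T1 = N2/N1
T2 = T1 * N2 / N1
T2 = 37 * 18 / 37
T2 = 666 / 37
T2 = 18 Nm

18 Nm


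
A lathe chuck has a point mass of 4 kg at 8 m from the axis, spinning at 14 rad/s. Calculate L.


Given: m = 4 kg, r = 8 m, omega = 14 rad/s
For a point mass: I = m*r^2
I = 4*8^2 = 4*64 = 256
L = I*omega = 256*14
L = 3584 kg*m^2/s

3584 kg*m^2/s


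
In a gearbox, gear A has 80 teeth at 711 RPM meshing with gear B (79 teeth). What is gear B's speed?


Given: N1 = 80 teeth, w1 = 711 RPM, N2 = 79 teeth
Using N1*w1 = N2*w2
w2 = N1*w1 / N2
w2 = 80*711 / 79
w2 = 56880 / 79
w2 = 720 RPM

720 RPM


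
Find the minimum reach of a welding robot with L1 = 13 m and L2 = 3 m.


Given: L1 = 13 m, L2 = 3 m
For a 2-link planar arm, min reach = |L1 - L2| (second link folded back)
Min reach = |13 - 3|
Min reach = 10 m

10 m


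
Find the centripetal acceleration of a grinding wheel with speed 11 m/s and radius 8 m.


Given: v = 11 m/s, r = 8 m
Using a_c = v^2 / r
a_c = 11^2 / 8
a_c = 121 / 8
a_c = 121/8 m/s^2

121/8 m/s^2


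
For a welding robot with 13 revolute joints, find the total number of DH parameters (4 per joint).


Given: 13 joints, 4 DH parameters per joint (d, theta, a, alpha)
Total DH parameters = number_of_joints * 4
Total = 13 * 4
Total = 52

52


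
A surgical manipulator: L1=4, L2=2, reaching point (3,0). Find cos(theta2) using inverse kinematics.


Given: L1 = 4, L2 = 2, target (x, y) = (3, 0)
Using cos(theta2) = (x^2 + y^2 - L1^2 - L2^2) / (2*L1*L2)
x^2 + y^2 = 3^2 + 0 = 9
L1^2 + L2^2 = 16 + 4 = 20
Numerator = 9 - 20 = -11
Denominator = 2*4*2 = 16
cos(theta2) = -11/16 = -11/16

-11/16


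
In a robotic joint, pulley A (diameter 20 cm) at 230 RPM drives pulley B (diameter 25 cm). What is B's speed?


Given: D1 = 20 cm, w1 = 230 RPM, D2 = 25 cm
Using D1*w1 = D2*w2
w2 = D1*w1 / D2
w2 = 20*230 / 25
w2 = 4600 / 25
w2 = 184 RPM

184 RPM


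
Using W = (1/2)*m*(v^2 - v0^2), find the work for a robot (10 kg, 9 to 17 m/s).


Given: m = 10 kg, v0 = 9 m/s, v = 17 m/s
Using W = (1/2)*m*(v^2 - v0^2)
v^2 = 17^2 = 289
v0^2 = 9^2 = 81
v^2 - v0^2 = 289 - 81 = 208
W = (1/2)*10*208 = 1040 J

1040 J


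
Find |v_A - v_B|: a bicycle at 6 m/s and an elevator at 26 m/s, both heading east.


Given: v_A = 6 m/s east, v_B = 26 m/s east
Both move in the same direction; relative speed = |v_A - v_B|
|6 - 26| = |-20|
= 20 m/s

20 m/s


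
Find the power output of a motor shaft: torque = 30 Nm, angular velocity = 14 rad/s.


Given: tau = 30 Nm, omega = 14 rad/s
Using P = tau * omega
P = 30 * 14
P = 420 W

420 W


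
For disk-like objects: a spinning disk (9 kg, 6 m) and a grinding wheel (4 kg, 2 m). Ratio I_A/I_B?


Given: M1=9 kg, R1=6 m, M2=4 kg, R2=2 m
For a disk: I = (1/2)*M*R^2, so I_A/I_B = (M1*R1^2)/(M2*R2^2)
M1*R1^2 = 9*36 = 324
M2*R2^2 = 4*4 = 16
I_A/I_B = 324/16 = 81/4

81/4


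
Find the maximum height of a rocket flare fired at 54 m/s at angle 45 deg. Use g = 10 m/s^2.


Given: v0 = 54 m/s, theta = 45 deg, g = 10 m/s^2
sin^2(45) = 1/2
Using H = v0^2 * sin^2(theta) / (2*g)
H = 54^2 * 1/2 / (2*10)
H = 2916 * 1/2 / 20
H = 1458 / 20
H = 729/10 m

729/10 m


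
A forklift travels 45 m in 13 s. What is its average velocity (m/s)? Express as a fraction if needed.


Given: distance d = 45 m, time t = 13 s
Using v = d / t
v = 45 / 13
v = 45/13 m/s

45/13 m/s


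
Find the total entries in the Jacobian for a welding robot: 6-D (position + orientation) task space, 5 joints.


Given: task space dimension = 6, joints = 5
Jacobian is a 6 x 5 matrix
Total entries = rows * columns
Total = 6 * 5
Total = 30

30


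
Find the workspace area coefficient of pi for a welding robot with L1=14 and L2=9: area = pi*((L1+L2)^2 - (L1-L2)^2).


Given: L1 = 14, L2 = 9
(L1+L2)^2 = (23)^2 = 529
(L1-L2)^2 = (5)^2 = 25
Difference = 529 - 25 = 504
This equals 4*L1*L2 = 4*14*9 = 504
Workspace area = 504*pi

504


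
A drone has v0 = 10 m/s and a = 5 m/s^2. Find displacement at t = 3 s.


Given: v0 = 10 m/s, a = 5 m/s^2, t = 3 s
Using s = v0*t + (1/2)*a*t^2
s = 10*3 + (1/2)*5*3^2
s = 30 + (1/2)*45
s = 30 + 45/2
s = 105/2

105/2 m


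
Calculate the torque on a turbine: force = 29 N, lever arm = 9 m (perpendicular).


Given: F = 29 N, r = 9 m, angle = 90 deg (perpendicular)
Using tau = F * r * sin(90)
sin(90) = 1
tau = 29 * 9 * 1
tau = 261 Nm

261 Nm


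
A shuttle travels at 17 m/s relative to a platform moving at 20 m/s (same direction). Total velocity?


Given: object velocity = 17 m/s, platform velocity = 20 m/s (same direction)
Using classical velocity addition: v_total = v_object + v_platform
v_total = 17 + 20
v_total = 37 m/s

37 m/s


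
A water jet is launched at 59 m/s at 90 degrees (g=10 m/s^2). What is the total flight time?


Given: v0 = 59 m/s, theta = 90 deg, g = 10 m/s^2
sin(90) = 1
Using T = 2*v0*sin(theta) / g
T = 2*59*1 / 10
T = 118 / 10
T = 59/5 s

59/5 s


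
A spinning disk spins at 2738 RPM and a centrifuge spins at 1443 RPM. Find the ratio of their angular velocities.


Given: RPM_A = 2738, RPM_B = 1443
omega = 2*pi*RPM/60, so omega_A/omega_B = RPM_A / RPM_B
omega_A/omega_B = 2738 / 1443
omega_A/omega_B = 74/39

74/39


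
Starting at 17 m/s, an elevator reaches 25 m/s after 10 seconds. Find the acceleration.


Given: initial velocity v0 = 17 m/s, final velocity v = 25 m/s, time t = 10 s
Using a = (v - v0) / t
a = (25 - 17) / 10
a = 8 / 10
a = 4/5 m/s^2

4/5 m/s^2


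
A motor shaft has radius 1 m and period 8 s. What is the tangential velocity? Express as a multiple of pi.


Given: radius r = 1 m, period T = 8 s
Using v = 2*pi*r / T
v = 2*pi*1 / 8
v = 2*pi / 8
v = 1/4*pi m/s

1/4*pi m/s


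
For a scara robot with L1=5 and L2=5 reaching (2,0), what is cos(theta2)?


Given: L1 = 5, L2 = 5, target (x, y) = (2, 0)
Using cos(theta2) = (x^2 + y^2 - L1^2 - L2^2) / (2*L1*L2)
x^2 + y^2 = 2^2 + 0 = 4
L1^2 + L2^2 = 25 + 25 = 50
Numerator = 4 - 50 = -46
Denominator = 2*5*5 = 50
cos(theta2) = -46/50 = -23/25

-23/25


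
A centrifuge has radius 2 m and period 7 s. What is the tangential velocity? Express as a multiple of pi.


Given: radius r = 2 m, period T = 7 s
Using v = 2*pi*r / T
v = 2*pi*2 / 7
v = 4*pi / 7
v = 4/7*pi m/s

4/7*pi m/s


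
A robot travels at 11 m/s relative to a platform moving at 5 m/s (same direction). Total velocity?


Given: object velocity = 11 m/s, platform velocity = 5 m/s (same direction)
Using classical velocity addition: v_total = v_object + v_platform
v_total = 11 + 5
v_total = 16 m/s

16 m/s


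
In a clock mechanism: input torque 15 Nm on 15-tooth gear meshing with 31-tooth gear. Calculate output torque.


Given: N1 = 15, N2 = 31, T1 = 15 Nm
Using T2/T1 = N2/N1
T2 = T1 * N2 / N1
T2 = 15 * 31 / 15
T2 = 465 / 15
T2 = 31 Nm

31 Nm


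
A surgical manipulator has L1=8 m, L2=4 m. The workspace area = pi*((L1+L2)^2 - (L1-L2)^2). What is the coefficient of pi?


Given: L1 = 8, L2 = 4
(L1+L2)^2 = (12)^2 = 144
(L1-L2)^2 = (4)^2 = 16
Difference = 144 - 16 = 128
This equals 4*L1*L2 = 4*8*4 = 128
Workspace area = 128*pi

128


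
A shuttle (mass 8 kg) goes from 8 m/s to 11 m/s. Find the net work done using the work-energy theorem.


Given: m = 8 kg, v0 = 8 m/s, v = 11 m/s
Using W = (1/2)*m*(v^2 - v0^2)
v^2 = 11^2 = 121
v0^2 = 8^2 = 64
v^2 - v0^2 = 121 - 64 = 57
W = (1/2)*8*57 = 228 J

228 J


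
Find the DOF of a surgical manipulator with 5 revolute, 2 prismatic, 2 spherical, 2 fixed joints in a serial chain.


Given: serial robot with 5 revolute, 2 prismatic, 2 spherical, 2 fixed joints
DOF contribution per joint type: revolute=1, prismatic=1, spherical=3, fixed=0
DOF = 5*1 + 2*1 + 2*3 + 2*0
DOF = 13

13


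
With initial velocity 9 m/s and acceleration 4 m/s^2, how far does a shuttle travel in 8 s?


Given: v0 = 9 m/s, a = 4 m/s^2, t = 8 s
Using s = v0*t + (1/2)*a*t^2
s = 9*8 + (1/2)*4*8^2
s = 72 + (1/2)*256
s = 72 + 128
s = 200

200 m


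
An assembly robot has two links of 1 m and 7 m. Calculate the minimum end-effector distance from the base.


Given: L1 = 1 m, L2 = 7 m
For a 2-link planar arm, min reach = |L1 - L2| (second link folded back)
Min reach = |1 - 7|
Min reach = 6 m

6 m


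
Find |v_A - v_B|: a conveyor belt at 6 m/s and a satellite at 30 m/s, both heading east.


Given: v_A = 6 m/s east, v_B = 30 m/s east
Both move in the same direction; relative speed = |v_A - v_B|
|6 - 30| = |-24|
= 24 m/s

24 m/s


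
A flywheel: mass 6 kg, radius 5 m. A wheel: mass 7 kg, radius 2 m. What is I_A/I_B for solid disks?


Given: M1=6 kg, R1=5 m, M2=7 kg, R2=2 m
For a disk: I = (1/2)*M*R^2, so I_A/I_B = (M1*R1^2)/(M2*R2^2)
M1*R1^2 = 6*25 = 150
M2*R2^2 = 7*4 = 28
I_A/I_B = 150/28 = 75/14

75/14


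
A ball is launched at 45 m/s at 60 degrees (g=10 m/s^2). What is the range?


Given: v0 = 45 m/s, theta = 60 deg, g = 10 m/s^2
sin(2*60) = sin(120) = sqrt(3)/2
Using R = v0^2 * sin(2*theta) / g
R = 45^2 * (sqrt(3)/2) / 10
R = 2025 * sqrt(3) / 20
R = 405/4*sqrt(3) m

405/4*sqrt(3) m


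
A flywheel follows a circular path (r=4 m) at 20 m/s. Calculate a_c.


Given: v = 20 m/s, r = 4 m
Using a_c = v^2 / r
a_c = 20^2 / 4
a_c = 400 / 4
a_c = 100 m/s^2

100 m/s^2


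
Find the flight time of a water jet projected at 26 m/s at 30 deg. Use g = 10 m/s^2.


Given: v0 = 26 m/s, theta = 30 deg, g = 10 m/s^2
sin(30) = 1/2
Using T = 2*v0*sin(theta) / g
T = 2*26*1/2 / 10
T = 26 / 10
T = 13/5 s

13/5 s


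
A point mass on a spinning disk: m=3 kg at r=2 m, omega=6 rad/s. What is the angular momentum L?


Given: m = 3 kg, r = 2 m, omega = 6 rad/s
For a point mass: I = m*r^2
I = 3*2^2 = 3*4 = 12
L = I*omega = 12*6
L = 72 kg*m^2/s

72 kg*m^2/s


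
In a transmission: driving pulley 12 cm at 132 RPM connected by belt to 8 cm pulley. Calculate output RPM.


Given: D1 = 12 cm, w1 = 132 RPM, D2 = 8 cm
Using D1*w1 = D2*w2
w2 = D1*w1 / D2
w2 = 12*132 / 8
w2 = 1584 / 8
w2 = 198 RPM

198 RPM


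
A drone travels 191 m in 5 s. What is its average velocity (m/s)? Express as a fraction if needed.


Given: distance d = 191 m, time t = 5 s
Using v = d / t
v = 191 / 5
v = 191/5 m/s

191/5 m/s


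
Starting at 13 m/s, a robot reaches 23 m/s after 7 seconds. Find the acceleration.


Given: initial velocity v0 = 13 m/s, final velocity v = 23 m/s, time t = 7 s
Using a = (v - v0) / t
a = (23 - 13) / 7
a = 10 / 7
a = 10/7 m/s^2

10/7 m/s^2


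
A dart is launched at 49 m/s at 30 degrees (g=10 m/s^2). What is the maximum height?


Given: v0 = 49 m/s, theta = 30 deg, g = 10 m/s^2
sin^2(30) = 1/4
Using H = v0^2 * sin^2(theta) / (2*g)
H = 49^2 * 1/4 / (2*10)
H = 2401 * 1/4 / 20
H = 2401/4 / 20
H = 2401/80 m

2401/80 m


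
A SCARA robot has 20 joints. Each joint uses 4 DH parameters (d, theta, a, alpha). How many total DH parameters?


Given: 20 joints, 4 DH parameters per joint (d, theta, a, alpha)
Total DH parameters = number_of_joints * 4
Total = 20 * 4
Total = 80

80


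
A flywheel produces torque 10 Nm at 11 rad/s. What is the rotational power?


Given: tau = 10 Nm, omega = 11 rad/s
Using P = tau * omega
P = 10 * 11
P = 110 W

110 W


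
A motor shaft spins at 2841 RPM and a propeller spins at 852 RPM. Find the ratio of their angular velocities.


Given: RPM_A = 2841, RPM_B = 852
omega = 2*pi*RPM/60, so omega_A/omega_B = RPM_A / RPM_B
omega_A/omega_B = 2841 / 852
omega_A/omega_B = 947/284

947/284


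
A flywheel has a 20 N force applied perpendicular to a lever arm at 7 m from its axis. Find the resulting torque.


Given: F = 20 N, r = 7 m, angle = 90 deg (perpendicular)
Using tau = F * r * sin(90)
sin(90) = 1
tau = 20 * 7 * 1
tau = 140 Nm

140 Nm


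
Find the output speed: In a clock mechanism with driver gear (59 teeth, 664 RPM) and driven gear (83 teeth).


Given: N1 = 59 teeth, w1 = 664 RPM, N2 = 83 teeth
Using N1*w1 = N2*w2
w2 = N1*w1 / N2
w2 = 59*664 / 83
w2 = 39176 / 83
w2 = 472 RPM

472 RPM


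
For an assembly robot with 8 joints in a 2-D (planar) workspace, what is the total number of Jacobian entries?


Given: task space dimension = 2, joints = 8
Jacobian is a 2 x 8 matrix
Total entries = rows * columns
Total = 2 * 8
Total = 16

16


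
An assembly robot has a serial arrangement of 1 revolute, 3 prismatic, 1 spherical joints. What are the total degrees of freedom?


Given: serial robot with 1 revolute, 3 prismatic, 1 spherical joints
DOF contribution per joint type: revolute=1, prismatic=1, spherical=3, fixed=0
DOF = 1*1 + 3*1 + 1*3
DOF = 7

7


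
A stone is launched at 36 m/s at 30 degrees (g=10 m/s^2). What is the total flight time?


Given: v0 = 36 m/s, theta = 30 deg, g = 10 m/s^2
sin(30) = 1/2
Using T = 2*v0*sin(theta) / g
T = 2*36*1/2 / 10
T = 36 / 10
T = 18/5 s

18/5 s


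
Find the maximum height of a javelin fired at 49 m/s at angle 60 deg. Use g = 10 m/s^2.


Given: v0 = 49 m/s, theta = 60 deg, g = 10 m/s^2
sin^2(60) = 3/4
Using H = v0^2 * sin^2(theta) / (2*g)
H = 49^2 * 3/4 / (2*10)
H = 2401 * 3/4 / 20
H = 7203/4 / 20
H = 7203/80 m

7203/80 m


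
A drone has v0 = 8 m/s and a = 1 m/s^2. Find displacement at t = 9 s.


Given: v0 = 8 m/s, a = 1 m/s^2, t = 9 s
Using s = v0*t + (1/2)*a*t^2
s = 8*9 + (1/2)*1*9^2
s = 72 + (1/2)*81
s = 72 + 81/2
s = 225/2

225/2 m


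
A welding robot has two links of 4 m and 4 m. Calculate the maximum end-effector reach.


Given: L1 = 4 m, L2 = 4 m
For a 2-link planar arm, max reach = L1 + L2 (fully extended)
Max reach = 4 + 4
Max reach = 8 m

8 m


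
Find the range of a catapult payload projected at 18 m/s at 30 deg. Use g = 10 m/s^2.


Given: v0 = 18 m/s, theta = 30 deg, g = 10 m/s^2
sin(2*30) = sin(60) = sqrt(3)/2
Using R = v0^2 * sin(2*theta) / g
R = 18^2 * (sqrt(3)/2) / 10
R = 324 * sqrt(3) / 20
R = 81/5*sqrt(3) m

81/5*sqrt(3) m


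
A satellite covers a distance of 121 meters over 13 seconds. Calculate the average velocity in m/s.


Given: distance d = 121 m, time t = 13 s
Using v = d / t
v = 121 / 13
v = 121/13 m/s

121/13 m/s


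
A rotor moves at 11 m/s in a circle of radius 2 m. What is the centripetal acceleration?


Given: v = 11 m/s, r = 2 m
Using a_c = v^2 / r
a_c = 11^2 / 2
a_c = 121 / 2
a_c = 121/2 m/s^2

121/2 m/s^2


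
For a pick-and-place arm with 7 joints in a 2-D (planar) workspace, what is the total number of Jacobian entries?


Given: task space dimension = 2, joints = 7
Jacobian is a 2 x 7 matrix
Total entries = rows * columns
Total = 2 * 7
Total = 14

14


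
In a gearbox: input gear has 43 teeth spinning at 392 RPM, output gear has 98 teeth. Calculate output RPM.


Given: N1 = 43 teeth, w1 = 392 RPM, N2 = 98 teeth
Using N1*w1 = N2*w2
w2 = N1*w1 / N2
w2 = 43*392 / 98
w2 = 16856 / 98
w2 = 172 RPM

172 RPM


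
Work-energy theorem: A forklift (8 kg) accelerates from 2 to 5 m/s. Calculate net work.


Given: m = 8 kg, v0 = 2 m/s, v = 5 m/s
Using W = (1/2)*m*(v^2 - v0^2)
v^2 = 5^2 = 25
v0^2 = 2^2 = 4
v^2 - v0^2 = 25 - 4 = 21
W = (1/2)*8*21 = 84 J

84 J


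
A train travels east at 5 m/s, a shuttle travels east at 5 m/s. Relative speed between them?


Given: v_A = 5 m/s east, v_B = 5 m/s east
Both move in the same direction; relative speed = |v_A - v_B|
|5 - 5| = |0|
= 0 m/s

0 m/s


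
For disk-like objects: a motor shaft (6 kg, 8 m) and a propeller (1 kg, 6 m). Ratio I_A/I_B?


Given: M1=6 kg, R1=8 m, M2=1 kg, R2=6 m
For a disk: I = (1/2)*M*R^2, so I_A/I_B = (M1*R1^2)/(M2*R2^2)
M1*R1^2 = 6*64 = 384
M2*R2^2 = 1*36 = 36
I_A/I_B = 384/36 = 32/3

32/3


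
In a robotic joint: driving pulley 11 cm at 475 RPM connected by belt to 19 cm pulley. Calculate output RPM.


Given: D1 = 11 cm, w1 = 475 RPM, D2 = 19 cm
Using D1*w1 = D2*w2
w2 = D1*w1 / D2
w2 = 11*475 / 19
w2 = 5225 / 19
w2 = 275 RPM

275 RPM


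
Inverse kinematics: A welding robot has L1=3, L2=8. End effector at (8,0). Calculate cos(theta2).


Given: L1 = 3, L2 = 8, target (x, y) = (8, 0)
Using cos(theta2) = (x^2 + y^2 - L1^2 - L2^2) / (2*L1*L2)
x^2 + y^2 = 8^2 + 0 = 64
L1^2 + L2^2 = 9 + 64 = 73
Numerator = 64 - 73 = -9
Denominator = 2*3*8 = 48
cos(theta2) = -9/48 = -3/16

-3/16


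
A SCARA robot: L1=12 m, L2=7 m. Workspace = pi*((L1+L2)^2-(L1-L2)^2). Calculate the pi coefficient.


Given: L1 = 12, L2 = 7
(L1+L2)^2 = (19)^2 = 361
(L1-L2)^2 = (5)^2 = 25
Difference = 361 - 25 = 336
This equals 4*L1*L2 = 4*12*7 = 336
Workspace area = 336*pi

336


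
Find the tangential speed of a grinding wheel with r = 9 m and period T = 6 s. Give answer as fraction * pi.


Given: radius r = 9 m, period T = 6 s
Using v = 2*pi*r / T
v = 2*pi*9 / 6
v = 18*pi / 6
v = 3*pi m/s

3*pi m/s


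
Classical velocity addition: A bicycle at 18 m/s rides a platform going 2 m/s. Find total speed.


Given: object velocity = 18 m/s, platform velocity = 2 m/s (same direction)
Using classical velocity addition: v_total = v_object + v_platform
v_total = 18 + 2
v_total = 20 m/s

20 m/s


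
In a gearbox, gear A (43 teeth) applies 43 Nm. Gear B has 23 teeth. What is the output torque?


Given: N1 = 43, N2 = 23, T1 = 43 Nm
Using T2/T1 = N2/N1
T2 = T1 * N2 / N1
T2 = 43 * 23 / 43
T2 = 989 / 43
T2 = 23 Nm

23 Nm


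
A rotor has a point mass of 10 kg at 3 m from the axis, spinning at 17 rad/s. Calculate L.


Given: m = 10 kg, r = 3 m, omega = 17 rad/s
For a point mass: I = m*r^2
I = 10*3^2 = 10*9 = 90
L = I*omega = 90*17
L = 1530 kg*m^2/s

1530 kg*m^2/s


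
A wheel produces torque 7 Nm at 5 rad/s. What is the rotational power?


Given: tau = 7 Nm, omega = 5 rad/s
Using P = tau * omega
P = 7 * 5
P = 35 W

35 W


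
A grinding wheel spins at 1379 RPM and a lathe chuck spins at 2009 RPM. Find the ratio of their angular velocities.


Given: RPM_A = 1379, RPM_B = 2009
omega = 2*pi*RPM/60, so omega_A/omega_B = RPM_A / RPM_B
omega_A/omega_B = 1379 / 2009
omega_A/omega_B = 197/287

197/287


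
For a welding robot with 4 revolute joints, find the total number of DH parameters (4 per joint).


Given: 4 joints, 4 DH parameters per joint (d, theta, a, alpha)
Total DH parameters = number_of_joints * 4
Total = 4 * 4
Total = 16

16


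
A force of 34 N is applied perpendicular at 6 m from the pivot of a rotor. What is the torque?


Given: F = 34 N, r = 6 m, angle = 90 deg (perpendicular)
Using tau = F * r * sin(90)
sin(90) = 1
tau = 34 * 6 * 1
tau = 204 Nm

204 Nm


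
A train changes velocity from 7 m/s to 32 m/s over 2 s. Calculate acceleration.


Given: initial velocity v0 = 7 m/s, final velocity v = 32 m/s, time t = 2 s
Using a = (v - v0) / t
a = (32 - 7) / 2
a = 25 / 2
a = 25/2 m/s^2

25/2 m/s^2


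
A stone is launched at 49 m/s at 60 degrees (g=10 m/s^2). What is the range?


Given: v0 = 49 m/s, theta = 60 deg, g = 10 m/s^2
sin(2*60) = sin(120) = sqrt(3)/2
Using R = v0^2 * sin(2*theta) / g
R = 49^2 * (sqrt(3)/2) / 10
R = 2401 * sqrt(3) / 20
R = 2401/20*sqrt(3) m

2401/20*sqrt(3) m


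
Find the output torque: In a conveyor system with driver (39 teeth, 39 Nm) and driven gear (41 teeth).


Given: N1 = 39, N2 = 41, T1 = 39 Nm
Using T2/T1 = N2/N1
T2 = T1 * N2 / N1
T2 = 39 * 41 / 39
T2 = 1599 / 39
T2 = 41 Nm

41 Nm


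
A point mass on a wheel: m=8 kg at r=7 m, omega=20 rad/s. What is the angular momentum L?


Given: m = 8 kg, r = 7 m, omega = 20 rad/s
For a point mass: I = m*r^2
I = 8*7^2 = 8*49 = 392
L = I*omega = 392*20
L = 7840 kg*m^2/s

7840 kg*m^2/s


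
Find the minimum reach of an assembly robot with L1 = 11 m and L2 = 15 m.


Given: L1 = 11 m, L2 = 15 m
For a 2-link planar arm, min reach = |L1 - L2| (second link folded back)
Min reach = |11 - 15|
Min reach = 4 m

4 m


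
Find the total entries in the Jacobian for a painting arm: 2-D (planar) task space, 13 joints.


Given: task space dimension = 2, joints = 13
Jacobian is a 2 x 13 matrix
Total entries = rows * columns
Total = 2 * 13
Total = 26

26


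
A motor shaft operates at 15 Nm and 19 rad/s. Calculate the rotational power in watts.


Given: tau = 15 Nm, omega = 19 rad/s
Using P = tau * omega
P = 15 * 19
P = 285 W

285 W


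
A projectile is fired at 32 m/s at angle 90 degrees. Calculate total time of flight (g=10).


Given: v0 = 32 m/s, theta = 90 deg, g = 10 m/s^2
sin(90) = 1
Using T = 2*v0*sin(theta) / g
T = 2*32*1 / 10
T = 64 / 10
T = 32/5 s

32/5 s


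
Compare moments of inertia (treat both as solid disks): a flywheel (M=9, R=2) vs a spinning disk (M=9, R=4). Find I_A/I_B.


Given: M1=9 kg, R1=2 m, M2=9 kg, R2=4 m
For a disk: I = (1/2)*M*R^2, so I_A/I_B = (M1*R1^2)/(M2*R2^2)
M1*R1^2 = 9*4 = 36
M2*R2^2 = 9*16 = 144
I_A/I_B = 36/144 = 1/4

1/4


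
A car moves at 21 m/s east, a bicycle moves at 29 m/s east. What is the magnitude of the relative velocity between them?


Given: v_A = 21 m/s east, v_B = 29 m/s east
Both move in the same direction; relative speed = |v_A - v_B|
|21 - 29| = |-8|
= 8 m/s

8 m/s


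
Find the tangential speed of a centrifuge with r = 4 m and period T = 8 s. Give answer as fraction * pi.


Given: radius r = 4 m, period T = 8 s
Using v = 2*pi*r / T
v = 2*pi*4 / 8
v = 8*pi / 8
v = 1*pi m/s

1*pi m/s


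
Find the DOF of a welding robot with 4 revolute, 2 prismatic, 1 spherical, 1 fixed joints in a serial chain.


Given: serial robot with 4 revolute, 2 prismatic, 1 spherical, 1 fixed joints
DOF contribution per joint type: revolute=1, prismatic=1, spherical=3, fixed=0
DOF = 4*1 + 2*1 + 1*3 + 1*0
DOF = 9

9


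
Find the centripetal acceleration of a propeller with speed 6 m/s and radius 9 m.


Given: v = 6 m/s, r = 9 m
Using a_c = v^2 / r
a_c = 6^2 / 9
a_c = 36 / 9
a_c = 4 m/s^2

4 m/s^2


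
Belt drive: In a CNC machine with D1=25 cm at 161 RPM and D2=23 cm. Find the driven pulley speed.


Given: D1 = 25 cm, w1 = 161 RPM, D2 = 23 cm
Using D1*w1 = D2*w2
w2 = D1*w1 / D2
w2 = 25*161 / 23
w2 = 4025 / 23
w2 = 175 RPM

175 RPM
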